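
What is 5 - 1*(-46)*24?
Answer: 1109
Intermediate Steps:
5 - 1*(-46)*24 = 5 + 46*24 = 5 + 1104 = 1109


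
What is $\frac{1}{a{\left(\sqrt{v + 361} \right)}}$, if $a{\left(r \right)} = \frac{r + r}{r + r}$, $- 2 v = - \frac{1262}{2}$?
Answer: $1$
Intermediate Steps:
$v = \frac{631}{2}$ ($v = - \frac{\left(-1262\right) \frac{1}{2}}{2} = \left(- \frac{1}{2}\right) \left(-631\right) = \frac{631}{2} \approx 315.5$)
$a{\left(r \right)} = 1$ ($a{\left(r \right)} = \frac{2 r}{2 r} = 2 r \frac{1}{2 r} = 1$)
$\frac{1}{a{\left(\sqrt{v + 361} \right)}} = 1^{-1} = 1$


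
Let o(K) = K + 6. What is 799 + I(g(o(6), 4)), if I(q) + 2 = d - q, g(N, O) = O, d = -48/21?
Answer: 5535/7 ≈ 790.71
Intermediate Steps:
d = -16/7 (d = -48*1/21 = -16/7 ≈ -2.2857)
o(K) = 6 + K
I(q) = -30/7 - q (I(q) = -2 + (-16/7 - q) = -30/7 - q)
799 + I(g(o(6), 4)) = 799 + (-30/7 - 1*4) = 799 + (-30/7 - 4) = 799 - 58/7 = 5535/7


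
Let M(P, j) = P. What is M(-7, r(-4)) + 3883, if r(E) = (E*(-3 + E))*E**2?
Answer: 3876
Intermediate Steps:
r(E) = E**3*(-3 + E)
M(-7, r(-4)) + 3883 = -7 + 3883 = 3876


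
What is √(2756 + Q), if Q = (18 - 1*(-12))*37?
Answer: √3866 ≈ 62.177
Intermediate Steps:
Q = 1110 (Q = (18 + 12)*37 = 30*37 = 1110)
√(2756 + Q) = √(2756 + 1110) = √3866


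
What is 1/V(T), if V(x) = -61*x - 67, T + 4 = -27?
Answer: 1/1824 ≈ 0.00054825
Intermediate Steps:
T = -31 (T = -4 - 27 = -31)
V(x) = -67 - 61*x
1/V(T) = 1/(-67 - 61*(-31)) = 1/(-67 + 1891) = 1/1824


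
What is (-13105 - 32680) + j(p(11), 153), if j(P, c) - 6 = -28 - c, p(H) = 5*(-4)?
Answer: -45960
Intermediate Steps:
p(H) = -20
j(P, c) = -22 - c (j(P, c) = 6 + (-28 - c) = -22 - c)
(-13105 - 32680) + j(p(11), 153) = (-13105 - 32680) + (-22 - 1*153) = -45785 + (-22 - 153) = -45785 - 175 = -45960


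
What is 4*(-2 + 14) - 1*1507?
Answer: -1459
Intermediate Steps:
4*(-2 + 14) - 1*1507 = 4*12 - 1507 = 48 - 1507 = -1459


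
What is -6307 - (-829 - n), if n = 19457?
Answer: 13979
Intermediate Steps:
-6307 - (-829 - n) = -6307 - (-829 - 1*19457) = -6307 - (-829 - 19457) = -6307 - 1*(-20286) = -6307 + 20286 = 13979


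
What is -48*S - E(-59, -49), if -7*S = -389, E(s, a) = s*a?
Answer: -38909/7 ≈ -5558.4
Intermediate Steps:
E(s, a) = a*s
S = 389/7 (S = -⅐*(-389) = 389/7 ≈ 55.571)
-48*S - E(-59, -49) = -48*389/7 - (-49)*(-59) = -18672/7 - 1*2891 = -18672/7 - 2891 = -38909/7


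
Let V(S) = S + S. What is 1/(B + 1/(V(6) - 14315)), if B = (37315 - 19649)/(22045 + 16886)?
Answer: 556830093/252637867 ≈ 2.2041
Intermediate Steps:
B = 17666/38931 ≈ 0.45378
V(S) = 2*S
1/(B + 1/(V(6) - 14315)) = 1/(17666/38931 + 1/(2*6 - 14315)) = 1/(17666/38931 + 1/(12 - 14315)) = 1/(17666/38931 + 1/(-14303)) = 1/(17666/38931 - 1/14303) = 1/(252637867/556830093) = 556830093/252637867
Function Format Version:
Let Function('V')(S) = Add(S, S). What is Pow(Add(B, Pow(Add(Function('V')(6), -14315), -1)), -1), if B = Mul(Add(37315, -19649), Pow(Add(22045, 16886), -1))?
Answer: Rational(556830093, 252637867) ≈ 2.2041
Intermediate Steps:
B = Rational(17666, 38931) (B = Mul(17666, Pow(38931, -1)) = Mul(17666, Rational(1, 38931)) = Rational(17666, 38931) ≈ 0.45378)
Function('V')(S) = Mul(2, S)
Pow(Add(B, Pow(Add(Function('V')(6), -14315), -1)), -1) = Pow(Add(Rational(17666, 38931), Pow(Add(Mul(2, 6), -14315), -1)), -1) = Pow(Add(Rational(17666, 38931), Pow(Add(12, -14315), -1)), -1) = Pow(Add(Rational(17666, 38931), Pow(-14303, -1)), -1) = Pow(Add(Rational(17666, 38931), Rational(-1, 14303)), -1) = Pow(Rational(252637867, 556830093), -1) = Rational(556830093, 252637867)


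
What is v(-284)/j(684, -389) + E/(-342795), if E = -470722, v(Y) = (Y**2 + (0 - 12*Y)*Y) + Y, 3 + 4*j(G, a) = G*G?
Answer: -332231183378/53459223045 ≈ -6.2147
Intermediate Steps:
j(G, a) = -3/4 + G**2/4 (j(G, a) = -3/4 + (G*G)/4 = -3/4 + G**2/4)
v(Y) = Y - 11*Y**2 (v(Y) = (Y**2 + (-12*Y)*Y) + Y = (Y**2 - 12*Y**2) + Y = -11*Y**2 + Y = Y - 11*Y**2)
v(-284)/j(684, -389) + E/(-342795) = (-284*(1 - 11*(-284)))/(-3/4 + (1/4)*684**2) - 470722/(-342795) = (-284*(1 + 3124))/(-3/4 + (1/4)*467856) - 470722*(-1/342795) = (-284*3125)/(-3/4 + 116964) + 470722/342795 = -887500/467853/4 + 470722/342795 = -887500*4/467853 + 470722/342795 = -3550000/467853 + 470722/342795 = -332231183378/53459223045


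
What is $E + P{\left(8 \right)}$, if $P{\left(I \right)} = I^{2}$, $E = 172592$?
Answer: $172656$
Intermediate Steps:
$E + P{\left(8 \right)} = 172592 + 8^{2} = 172592 + 64 = 172656$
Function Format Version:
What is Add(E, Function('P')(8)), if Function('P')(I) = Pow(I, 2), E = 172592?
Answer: 172656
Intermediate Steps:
Add(E, Function('P')(8)) = Add(172592, Pow(8, 2)) = Add(172592, 64) = 172656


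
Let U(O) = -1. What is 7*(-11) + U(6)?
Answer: -78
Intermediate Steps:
7*(-11) + U(6) = 7*(-11) - 1 = -77 - 1 = -78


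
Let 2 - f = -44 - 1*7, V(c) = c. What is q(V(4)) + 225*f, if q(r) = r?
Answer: 11929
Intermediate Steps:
f = 53 (f = 2 - (-44 - 1*7) = 2 - (-44 - 7) = 2 - 1*(-51) = 2 + 51 = 53)
q(V(4)) + 225*f = 4 + 225*53 = 4 + 11925 = 11929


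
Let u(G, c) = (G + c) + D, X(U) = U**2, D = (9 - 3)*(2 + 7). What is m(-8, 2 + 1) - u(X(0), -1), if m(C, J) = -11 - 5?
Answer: -69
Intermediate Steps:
D = 54 (D = 6*9 = 54)
m(C, J) = -16
u(G, c) = 54 + G + c (u(G, c) = (G + c) + 54 = 54 + G + c)
m(-8, 2 + 1) - u(X(0), -1) = -16 - (54 + 0**2 - 1) = -16 - (54 + 0 - 1) = -16 - 1*53 = -16 - 53 = -69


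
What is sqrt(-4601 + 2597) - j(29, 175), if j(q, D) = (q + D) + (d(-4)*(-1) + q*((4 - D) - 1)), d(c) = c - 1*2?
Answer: 4778 + 2*I*sqrt(501) ≈ 4778.0 + 44.766*I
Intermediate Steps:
d(c) = -2 + c (d(c) = c - 2 = -2 + c)
j(q, D) = 6 + D + q + q*(3 - D) (j(q, D) = (q + D) + ((-2 - 4)*(-1) + q*((4 - D) - 1)) = (D + q) + (-6*(-1) + q*(3 - D)) = (D + q) + (6 + q*(3 - D)) = 6 + D + q + q*(3 - D))
sqrt(-4601 + 2597) - j(29, 175) = sqrt(-4601 + 2597) - (6 + 175 + 4*29 - 1*175*29) = sqrt(-2004) - (6 + 175 + 116 - 5075) = 2*I*sqrt(501) - 1*(-4778) = 2*I*sqrt(501) + 4778 = 4778 + 2*I*sqrt(501)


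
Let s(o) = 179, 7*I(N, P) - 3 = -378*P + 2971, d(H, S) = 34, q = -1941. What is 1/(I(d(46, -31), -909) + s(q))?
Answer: 7/347829 ≈ 2.0125e-5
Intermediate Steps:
I(N, P) = 2974/7 - 54*P (I(N, P) = 3/7 + (-378*P + 2971)/7 = 3/7 + (2971 - 378*P)/7 = 3/7 + (2971/7 - 54*P) = 2974/7 - 54*P)
1/(I(d(46, -31), -909) + s(q)) = 1/((2974/7 - 54*(-909)) + 179) = 1/((2974/7 + 49086) + 179) = 1/(346576/7 + 179) = 1/(347829/7) = 7/347829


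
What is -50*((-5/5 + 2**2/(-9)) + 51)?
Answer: -22300/9 ≈ -2477.8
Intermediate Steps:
-50*((-5/5 + 2**2/(-9)) + 51) = -50*((-5*1/5 + 4*(-1/9)) + 51) = -50*((-1 - 4/9) + 51) = -50*(-13/9 + 51) = -50*446/9 = -22300/9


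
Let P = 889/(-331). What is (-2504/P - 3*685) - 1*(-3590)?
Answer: 2193439/889 ≈ 2467.3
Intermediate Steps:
P = -889/331 (P = 889*(-1/331) = -889/331 ≈ -2.6858)
(-2504/P - 3*685) - 1*(-3590) = (-2504/(-889/331) - 3*685) - 1*(-3590) = (-2504*(-331/889) - 1*2055) + 3590 = (828824/889 - 2055) + 3590 = -998071/889 + 3590 = 2193439/889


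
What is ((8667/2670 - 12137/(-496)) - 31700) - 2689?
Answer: -7584222643/220720 ≈ -34361.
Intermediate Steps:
((8667/2670 - 12137/(-496)) - 31700) - 2689 = ((8667*(1/2670) - 12137*(-1/496)) - 31700) - 2689 = ((2889/890 + 12137/496) - 31700) - 2689 = (6117437/220720 - 31700) - 2689 = -6990706563/220720 - 2689 = -7584222643/220720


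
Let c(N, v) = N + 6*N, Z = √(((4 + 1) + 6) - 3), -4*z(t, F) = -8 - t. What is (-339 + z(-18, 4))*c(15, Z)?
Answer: -71715/2 ≈ -35858.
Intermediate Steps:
z(t, F) = 2 + t/4 (z(t, F) = -(-8 - t)/4 = 2 + t/4)
Z = 2*√2 (Z = √((5 + 6) - 3) = √(11 - 3) = √8 = 2*√2 ≈ 2.8284)
c(N, v) = 7*N
(-339 + z(-18, 4))*c(15, Z) = (-339 + (2 + (¼)*(-18)))*(7*15) = (-339 + (2 - 9/2))*105 = (-339 - 5/2)*105 = -683/2*105 = -71715/2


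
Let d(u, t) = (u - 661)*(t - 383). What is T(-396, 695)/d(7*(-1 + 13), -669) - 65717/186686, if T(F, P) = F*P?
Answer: -22817550697/28329787186 ≈ -0.80543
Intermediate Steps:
d(u, t) = (-661 + u)*(-383 + t)
T(-396, 695)/d(7*(-1 + 13), -669) - 65717/186686 = (-396*695)/(253163 - 661*(-669) - 2681*(-1 + 13) - 4683*(-1 + 13)) - 65717/186686 = -275220/(253163 + 442209 - 2681*12 - 4683*12) - 65717*1/186686 = -275220/(253163 + 442209 - 383*84 - 669*84) - 65717/186686 = -275220/(253163 + 442209 - 32172 - 56196) - 65717/186686 = -275220/607004 - 65717/186686 = -275220*1/607004 - 65717/186686 = -68805/151751 - 65717/186686 = -22817550697/28329787186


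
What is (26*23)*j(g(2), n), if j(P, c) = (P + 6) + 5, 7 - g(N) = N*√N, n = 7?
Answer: 10764 - 1196*√2 ≈ 9072.6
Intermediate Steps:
g(N) = 7 - N^(3/2) (g(N) = 7 - N*√N = 7 - N^(3/2))
j(P, c) = 11 + P (j(P, c) = (6 + P) + 5 = 11 + P)
(26*23)*j(g(2), n) = (26*23)*(11 + (7 - 2^(3/2))) = 598*(11 + (7 - 2*√2)) = 598*(18 - 2*√2) = 10764 - 1196*√2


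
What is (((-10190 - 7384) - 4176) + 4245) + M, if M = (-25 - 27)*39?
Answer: -19533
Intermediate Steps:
M = -2028 (M = -52*39 = -2028)
(((-10190 - 7384) - 4176) + 4245) + M = (((-10190 - 7384) - 4176) + 4245) - 2028 = ((-17574 - 4176) + 4245) - 2028 = (-21750 + 4245) - 2028 = -17505 - 2028 = -19533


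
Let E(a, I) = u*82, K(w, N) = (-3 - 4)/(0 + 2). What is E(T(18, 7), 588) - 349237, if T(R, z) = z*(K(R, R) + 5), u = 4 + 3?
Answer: -348663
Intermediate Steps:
K(w, N) = -7/2
u = 7
T(R, z) = 3*z/2 (T(R, z) = z*(-7/2 + 5) = z*(3/2) = 3*z/2)
E(a, I) = 574 (E(a, I) = 7*82 = 574)
E(T(18, 7), 588) - 349237 = 574 - 349237 = -348663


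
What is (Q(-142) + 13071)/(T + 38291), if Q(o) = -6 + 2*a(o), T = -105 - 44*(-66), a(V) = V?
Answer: 12781/41090 ≈ 0.31105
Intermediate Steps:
T = 2799 (T = -105 + 2904 = 2799)
Q(o) = -6 + 2*o
(Q(-142) + 13071)/(T + 38291) = ((-6 + 2*(-142)) + 13071)/(2799 + 38291) = ((-6 - 284) + 13071)/41090 = (-290 + 13071)*(1/41090) = 12781*(1/41090) = 12781/41090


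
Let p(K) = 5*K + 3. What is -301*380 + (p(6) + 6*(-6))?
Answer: -114383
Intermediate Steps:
p(K) = 3 + 5*K
-301*380 + (p(6) + 6*(-6)) = -301*380 + ((3 + 5*6) + 6*(-6)) = -114380 + ((3 + 30) - 36) = -114380 + (33 - 36) = -114380 - 3 = -114383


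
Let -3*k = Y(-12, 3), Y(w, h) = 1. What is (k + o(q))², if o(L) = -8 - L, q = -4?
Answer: 169/9 ≈ 18.778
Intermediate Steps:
k = -⅓ (k = -⅓*1 = -⅓ ≈ -0.33333)
(k + o(q))² = (-⅓ + (-8 - 1*(-4)))² = (-⅓ + (-8 + 4))² = (-⅓ - 4)² = (-13/3)² = 169/9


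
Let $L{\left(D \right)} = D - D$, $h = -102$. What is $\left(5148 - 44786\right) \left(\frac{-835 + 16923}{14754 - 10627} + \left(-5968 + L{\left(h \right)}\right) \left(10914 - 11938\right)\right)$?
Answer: $- \frac{999712794540176}{4127} \approx -2.4224 \cdot 10^{11}$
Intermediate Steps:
$L{\left(D \right)} = 0$
$\left(5148 - 44786\right) \left(\frac{-835 + 16923}{14754 - 10627} + \left(-5968 + L{\left(h \right)}\right) \left(10914 - 11938\right)\right) = \left(5148 - 44786\right) \left(\frac{-835 + 16923}{14754 - 10627} + \left(-5968 + 0\right) \left(10914 - 11938\right)\right) = - 39638 \left(\frac{16088}{4127} - -6111232\right) = - 39638 \left(16088 \cdot \frac{1}{4127} + 6111232\right) = - 39638 \left(\frac{16088}{4127} + 6111232\right) = \left(-39638\right) \frac{25221070552}{4127} = - \frac{999712794540176}{4127}$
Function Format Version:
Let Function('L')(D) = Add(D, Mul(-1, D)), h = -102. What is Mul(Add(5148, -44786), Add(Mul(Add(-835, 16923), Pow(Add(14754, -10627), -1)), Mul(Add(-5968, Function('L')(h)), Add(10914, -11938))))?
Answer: Rational(-999712794540176, 4127) ≈ -2.4224e+11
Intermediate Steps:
Function('L')(D) = 0
Mul(Add(5148, -44786), Add(Mul(Add(-835, 16923), Pow(Add(14754, -10627), -1)), Mul(Add(-5968, Function('L')(h)), Add(10914, -11938)))) = Mul(Add(5148, -44786), Add(Mul(Add(-835, 16923), Pow(Add(14754, -10627), -1)), Mul(Add(-5968, 0), Add(10914, -11938)))) = Mul(-39638, Add(Mul(16088, Pow(4127, -1)), Mul(-5968, -1024))) = Mul(-39638, Add(Mul(16088, Rational(1, 4127)), 6111232)) = Mul(-39638, Add(Rational(16088, 4127), 6111232)) = Mul(-39638, Rational(25221070552, 4127)) = Rational(-999712794540176, 4127)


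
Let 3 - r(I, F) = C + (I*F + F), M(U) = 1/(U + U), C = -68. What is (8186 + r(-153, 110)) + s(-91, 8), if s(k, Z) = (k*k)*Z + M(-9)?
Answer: 1642049/18 ≈ 91225.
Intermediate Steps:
M(U) = 1/(2*U)
s(k, Z) = -1/18 + Z*k² (s(k, Z) = (k*k)*Z + (½)/(-9) = k²*Z + (½)*(-⅑) = Z*k² - 1/18 = -1/18 + Z*k²)
r(I, F) = 71 - F - F*I (r(I, F) = 3 - (-68 + (I*F + F)) = 3 - (-68 + (F*I + F)) = 3 - (-68 + (F + F*I)) = 3 - (-68 + F + F*I) = 3 + (68 - F - F*I) = 71 - F - F*I)
(8186 + r(-153, 110)) + s(-91, 8) = (8186 + (71 - 1*110 - 1*110*(-153))) + (-1/18 + 8*(-91)²) = (8186 + (71 - 110 + 16830)) + (-1/18 + 8*8281) = (8186 + 16791) + (-1/18 + 66248) = 24977 + 1192463/18 = 1642049/18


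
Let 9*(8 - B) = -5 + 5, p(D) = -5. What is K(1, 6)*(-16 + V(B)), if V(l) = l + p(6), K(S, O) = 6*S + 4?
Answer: -130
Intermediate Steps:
K(S, O) = 4 + 6*S
B = 8 (B = 8 - (-5 + 5)/9 = 8 - ⅑*0 = 8 + 0 = 8)
V(l) = -5 + l (V(l) = l - 5 = -5 + l)
K(1, 6)*(-16 + V(B)) = (4 + 6*1)*(-16 + (-5 + 8)) = (4 + 6)*(-16 + 3) = 10*(-13) = -130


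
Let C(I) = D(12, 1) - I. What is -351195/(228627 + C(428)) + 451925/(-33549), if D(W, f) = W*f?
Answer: -114916497230/7656250839 ≈ -15.010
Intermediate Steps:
C(I) = 12 - I (C(I) = 12*1 - I = 12 - I)
-351195/(228627 + C(428)) + 451925/(-33549) = -351195/(228627 + (12 - 1*428)) + 451925/(-33549) = -351195/(228627 + (12 - 428)) + 451925*(-1/33549) = -351195/(228627 - 416) - 451925/33549 = -351195/228211 - 451925/33549 = -114916497230/7656250839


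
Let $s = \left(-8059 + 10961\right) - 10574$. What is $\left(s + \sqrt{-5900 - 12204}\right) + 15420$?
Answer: $7748 + 2 i \sqrt{4526} \approx 7748.0 + 134.55 i$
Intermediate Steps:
$s = -7672$ ($s = 2902 - 10574 = -7672$)
$\left(s + \sqrt{-5900 - 12204}\right) + 15420 = \left(-7672 + \sqrt{-5900 - 12204}\right) + 15420 = \left(-7672 + \sqrt{-18104}\right) + 15420 = \left(-7672 + 2 i \sqrt{4526}\right) + 15420 = 7748 + 2 i \sqrt{4526}$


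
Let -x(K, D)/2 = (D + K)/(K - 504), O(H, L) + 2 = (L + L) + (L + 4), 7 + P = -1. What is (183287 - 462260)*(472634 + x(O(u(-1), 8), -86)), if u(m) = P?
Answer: -31512641108418/239 ≈ -1.3185e+11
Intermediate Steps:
P = -8 (P = -7 - 1 = -8)
u(m) = -8
O(H, L) = 2 + 3*L (O(H, L) = -2 + ((L + L) + (L + 4)) = -2 + (2*L + (4 + L)) = -2 + (4 + 3*L) = 2 + 3*L)
x(K, D) = -2*(D + K)/(-504 + K) (x(K, D) = -2*(D + K)/(K - 504) = -2*(D + K)/(-504 + K))
(183287 - 462260)*(472634 + x(O(u(-1), 8), -86)) = (183287 - 462260)*(472634 + 2*(-1*(-86) - (2 + 3*8))/(-504 + (2 + 3*8))) = -278973*(472634 + 2*(86 - (2 + 24))/(-504 + (2 + 24))) = -278973*(472634 + 2*(86 - 1*26)/(-504 + 26)) = -278973*(472634 + 2*(86 - 26)/(-478)) = -278973*(472634 + 2*(-1/478)*60) = -278973*(472634 - 60/239) = -278973*112959466/239 = -31512641108418/239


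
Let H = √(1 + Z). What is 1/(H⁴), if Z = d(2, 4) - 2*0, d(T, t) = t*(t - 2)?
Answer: 1/81 ≈ 0.012346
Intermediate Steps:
d(T, t) = t*(-2 + t)
Z = 8 (Z = 4*(-2 + 4) - 2*0 = 4*2 + 0 = 8 + 0 = 8)
H = 3 (H = √(1 + 8) = √9 = 3)
1/(H⁴) = 1/(3⁴) = 1/81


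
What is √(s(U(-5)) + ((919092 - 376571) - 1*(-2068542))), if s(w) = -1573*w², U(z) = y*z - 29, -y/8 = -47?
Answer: 5*I*√229193718 ≈ 75696.0*I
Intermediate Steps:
y = 376 (y = -8*(-47) = 376)
U(z) = -29 + 376*z (U(z) = 376*z - 29 = -29 + 376*z)
√(s(U(-5)) + ((919092 - 376571) - 1*(-2068542))) = √(-1573*(-29 + 376*(-5))² + ((919092 - 376571) - 1*(-2068542))) = √(-1573*(-29 - 1880)² + (542521 + 2068542)) = √(-1573*(-1909)² + 2611063) = √(-1573*3644281 + 2611063) = √(-5732454013 + 2611063) = √(-5729842950) = 5*I*√229193718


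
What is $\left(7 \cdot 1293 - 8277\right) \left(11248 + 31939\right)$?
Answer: $33426738$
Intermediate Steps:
$\left(7 \cdot 1293 - 8277\right) \left(11248 + 31939\right) = \left(9051 - 8277\right) 43187 = 774 \cdot 43187 = 33426738$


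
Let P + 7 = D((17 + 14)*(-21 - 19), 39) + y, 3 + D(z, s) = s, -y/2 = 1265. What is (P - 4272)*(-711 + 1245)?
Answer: -3616782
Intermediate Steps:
y = -2530 (y = -2*1265 = -2530)
D(z, s) = -3 + s
P = -2501 (P = -7 + ((-3 + 39) - 2530) = -7 + (36 - 2530) = -7 - 2494 = -2501)
(P - 4272)*(-711 + 1245) = (-2501 - 4272)*(-711 + 1245) = -6773*534 = -3616782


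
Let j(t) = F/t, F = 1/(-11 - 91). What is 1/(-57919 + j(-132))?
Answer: -13464/779821415 ≈ -1.7265e-5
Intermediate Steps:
F = -1/102 (F = 1/(-102) = -1/102 ≈ -0.0098039)
j(t) = -1/(102*t)
1/(-57919 + j(-132)) = 1/(-57919 - 1/102/(-132)) = 1/(-57919 - 1/102*(-1/132)) = 1/(-57919 + 1/13464) = 1/(-779821415/13464) = -13464/779821415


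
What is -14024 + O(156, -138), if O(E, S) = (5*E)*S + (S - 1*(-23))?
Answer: -121779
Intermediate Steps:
O(E, S) = 23 + S + 5*E*S (O(E, S) = 5*E*S + (S + 23) = 5*E*S + (23 + S) = 23 + S + 5*E*S)
-14024 + O(156, -138) = -14024 + (23 - 138 + 5*156*(-138)) = -14024 + (23 - 138 - 107640) = -14024 - 107755 = -121779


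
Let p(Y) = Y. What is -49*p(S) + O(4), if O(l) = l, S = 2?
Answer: -94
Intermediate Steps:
-49*p(S) + O(4) = -49*2 + 4 = -98 + 4 = -94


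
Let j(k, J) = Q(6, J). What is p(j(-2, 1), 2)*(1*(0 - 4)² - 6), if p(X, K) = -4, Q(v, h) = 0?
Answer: -40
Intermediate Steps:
j(k, J) = 0
p(j(-2, 1), 2)*(1*(0 - 4)² - 6) = -4*(1*(0 - 4)² - 6) = -4*(1*(-4)² - 6) = -4*(1*16 - 6) = -4*(16 - 6) = -4*10 = -40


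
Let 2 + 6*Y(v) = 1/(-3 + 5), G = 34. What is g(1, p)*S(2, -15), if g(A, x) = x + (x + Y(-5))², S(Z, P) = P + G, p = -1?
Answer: 171/16 ≈ 10.688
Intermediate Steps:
Y(v) = -¼ (Y(v) = -⅓ + 1/(6*(-3 + 5)) = -⅓ + (⅙)/2 = -⅓ + (⅙)*(½) = -⅓ + 1/12 = -¼)
S(Z, P) = 34 + P (S(Z, P) = P + 34 = 34 + P)
g(A, x) = x + (-¼ + x)² (g(A, x) = x + (x - ¼)² = x + (-¼ + x)²)
g(1, p)*S(2, -15) = (1/16 + (-1)² + (½)*(-1))*(34 - 15) = (1/16 + 1 - ½)*19 = (9/16)*19 = 171/16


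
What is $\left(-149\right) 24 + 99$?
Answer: $-3477$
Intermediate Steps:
$\left(-149\right) 24 + 99 = -3576 + 99 = -3477$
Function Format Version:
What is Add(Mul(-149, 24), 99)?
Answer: -3477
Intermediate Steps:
Add(Mul(-149, 24), 99) = Add(-3576, 99) = -3477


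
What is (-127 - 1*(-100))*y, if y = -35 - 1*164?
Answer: 5373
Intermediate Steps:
y = -199 (y = -35 - 164 = -199)
(-127 - 1*(-100))*y = (-127 - 1*(-100))*(-199) = (-127 + 100)*(-199) = -27*(-199) = 5373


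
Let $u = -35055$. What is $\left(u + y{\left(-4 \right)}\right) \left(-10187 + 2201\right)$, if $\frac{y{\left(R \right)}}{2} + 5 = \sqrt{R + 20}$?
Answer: $279965202$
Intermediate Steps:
$y{\left(R \right)} = -10 + 2 \sqrt{20 + R}$ ($y{\left(R \right)} = -10 + 2 \sqrt{R + 20} = -10 + 2 \sqrt{20 + R}$)
$\left(u + y{\left(-4 \right)}\right) \left(-10187 + 2201\right) = \left(-35055 - \left(10 - 2 \sqrt{20 - 4}\right)\right) \left(-10187 + 2201\right) = \left(-35055 - \left(10 - 2 \sqrt{16}\right)\right) \left(-7986\right) = \left(-35055 + \left(-10 + 2 \cdot 4\right)\right) \left(-7986\right) = \left(-35055 + \left(-10 + 8\right)\right) \left(-7986\right) = \left(-35055 - 2\right) \left(-7986\right) = \left(-35057\right) \left(-7986\right) = 279965202$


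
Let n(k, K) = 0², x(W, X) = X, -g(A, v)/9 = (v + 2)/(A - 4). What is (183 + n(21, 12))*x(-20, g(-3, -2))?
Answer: 0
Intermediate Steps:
g(A, v) = -9*(2 + v)/(-4 + A) (g(A, v) = -9*(v + 2)/(A - 4) = -9*(2 + v)/(-4 + A))
n(k, K) = 0
(183 + n(21, 12))*x(-20, g(-3, -2)) = (183 + 0)*(9*(-2 - 1*(-2))/(-4 - 3)) = 183*(9*(-2 + 2)/(-7)) = 183*(9*(-⅐)*0) = 183*0 = 0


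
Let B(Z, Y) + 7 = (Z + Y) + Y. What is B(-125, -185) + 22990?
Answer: 22488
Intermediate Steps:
B(Z, Y) = -7 + Z + 2*Y (B(Z, Y) = -7 + ((Z + Y) + Y) = -7 + ((Y + Z) + Y) = -7 + (Z + 2*Y) = -7 + Z + 2*Y)
B(-125, -185) + 22990 = (-7 - 125 + 2*(-185)) + 22990 = (-7 - 125 - 370) + 22990 = -502 + 22990 = 22488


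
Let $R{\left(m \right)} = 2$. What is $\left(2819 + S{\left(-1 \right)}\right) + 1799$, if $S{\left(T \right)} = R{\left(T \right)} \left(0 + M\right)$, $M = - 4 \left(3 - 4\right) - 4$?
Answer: $4618$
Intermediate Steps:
$M = 0$ ($M = - 4 \left(3 - 4\right) - 4 = \left(-4\right) \left(-1\right) - 4 = 4 - 4 = 0$)
$S{\left(T \right)} = 0$ ($S{\left(T \right)} = 2 \left(0 + 0\right) = 2 \cdot 0 = 0$)
$\left(2819 + S{\left(-1 \right)}\right) + 1799 = \left(2819 + 0\right) + 1799 = 2819 + 1799 = 4618$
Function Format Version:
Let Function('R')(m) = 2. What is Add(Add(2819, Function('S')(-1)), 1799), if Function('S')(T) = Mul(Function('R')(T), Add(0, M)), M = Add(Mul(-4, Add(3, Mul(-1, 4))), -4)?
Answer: 4618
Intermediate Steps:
M = 0 (M = Add(Mul(-4, Add(3, -4)), -4) = Add(Mul(-4, -1), -4) = Add(4, -4) = 0)
Function('S')(T) = 0 (Function('S')(T) = Mul(2, Add(0, 0)) = Mul(2, 0) = 0)
Add(Add(2819, Function('S')(-1)), 1799) = Add(Add(2819, 0), 1799) = Add(2819, 1799) = 4618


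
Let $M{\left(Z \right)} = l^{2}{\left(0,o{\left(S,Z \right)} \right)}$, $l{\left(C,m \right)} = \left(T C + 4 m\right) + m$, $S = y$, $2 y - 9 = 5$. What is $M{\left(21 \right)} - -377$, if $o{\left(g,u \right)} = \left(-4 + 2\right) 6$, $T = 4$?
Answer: $3977$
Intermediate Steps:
$y = 7$ ($y = \frac{9}{2} + \frac{1}{2} \cdot 5 = \frac{9}{2} + \frac{5}{2} = 7$)
$S = 7$
$o{\left(g,u \right)} = -12$ ($o{\left(g,u \right)} = \left(-2\right) 6 = -12$)
$l{\left(C,m \right)} = 4 C + 5 m$ ($l{\left(C,m \right)} = \left(4 C + 4 m\right) + m = 4 C + 5 m$)
$M{\left(Z \right)} = 3600$ ($M{\left(Z \right)} = \left(4 \cdot 0 + 5 \left(-12\right)\right)^{2} = \left(0 - 60\right)^{2} = \left(-60\right)^{2} = 3600$)
$M{\left(21 \right)} - -377 = 3600 - -377 = 3600 + 377 = 3977$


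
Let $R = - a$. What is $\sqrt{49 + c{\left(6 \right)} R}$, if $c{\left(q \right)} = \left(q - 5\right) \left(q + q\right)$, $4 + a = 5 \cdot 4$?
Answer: $i \sqrt{143} \approx 11.958 i$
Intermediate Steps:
$a = 16$ ($a = -4 + 5 \cdot 4 = -4 + 20 = 16$)
$R = -16$ ($R = \left(-1\right) 16 = -16$)
$c{\left(q \right)} = 2 q \left(-5 + q\right)$ ($c{\left(q \right)} = \left(-5 + q\right) 2 q = 2 q \left(-5 + q\right)$)
$\sqrt{49 + c{\left(6 \right)} R} = \sqrt{49 + 2 \cdot 6 \left(-5 + 6\right) \left(-16\right)} = \sqrt{49 + 2 \cdot 6 \cdot 1 \left(-16\right)} = \sqrt{49 + 12 \left(-16\right)} = \sqrt{49 - 192} = \sqrt{-143} = i \sqrt{143}$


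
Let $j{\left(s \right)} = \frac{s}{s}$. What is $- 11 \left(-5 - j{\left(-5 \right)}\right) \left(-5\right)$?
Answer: $-330$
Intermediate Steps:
$j{\left(s \right)} = 1$
$- 11 \left(-5 - j{\left(-5 \right)}\right) \left(-5\right) = - 11 \left(-5 - 1\right) \left(-5\right) = \left(-11\right) \left(-6\right) \left(-5\right) = 66 \left(-5\right) = -330$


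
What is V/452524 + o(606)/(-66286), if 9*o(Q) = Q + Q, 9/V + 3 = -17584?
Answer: -1607625891637/791309632695252 ≈ -0.0020316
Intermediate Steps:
V = -9/17587 (V = 9/(-3 - 17584) = 9/(-17587) = 9*(-1/17587) = -9/17587 ≈ -0.00051174)
o(Q) = 2*Q/9 (o(Q) = (Q + Q)/9 = (2*Q)/9 = 2*Q/9)
V/452524 + o(606)/(-66286) = -9/17587/452524 + ((2/9)*606)/(-66286) = -9/17587*1/452524 + (404/3)*(-1/66286) = -9/7958539588 - 202/99429 = -1607625891637/791309632695252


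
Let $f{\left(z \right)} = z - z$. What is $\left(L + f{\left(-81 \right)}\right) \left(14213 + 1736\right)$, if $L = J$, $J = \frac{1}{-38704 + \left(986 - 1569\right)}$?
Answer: $- \frac{15949}{39287} \approx -0.40596$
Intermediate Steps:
$J = - \frac{1}{39287}$ ($J = \frac{1}{-38704 - 583} = \frac{1}{-39287} = - \frac{1}{39287} \approx -2.5454 \cdot 10^{-5}$)
$f{\left(z \right)} = 0$
$L = - \frac{1}{39287} \approx -2.5454 \cdot 10^{-5}$
$\left(L + f{\left(-81 \right)}\right) \left(14213 + 1736\right) = \left(- \frac{1}{39287} + 0\right) \left(14213 + 1736\right) = \left(- \frac{1}{39287}\right) 15949 = - \frac{15949}{39287}$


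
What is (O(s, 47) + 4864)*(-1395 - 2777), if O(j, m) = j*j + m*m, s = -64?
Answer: -46597068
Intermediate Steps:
O(j, m) = j² + m²
(O(s, 47) + 4864)*(-1395 - 2777) = (((-64)² + 47²) + 4864)*(-1395 - 2777) = ((4096 + 2209) + 4864)*(-4172) = (6305 + 4864)*(-4172) = 11169*(-4172) = -46597068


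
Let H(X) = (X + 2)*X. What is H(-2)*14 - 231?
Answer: -231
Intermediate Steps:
H(X) = X*(2 + X) (H(X) = (2 + X)*X = X*(2 + X))
H(-2)*14 - 231 = -2*(2 - 2)*14 - 231 = -2*0*14 - 231 = 0*14 - 231 = 0 - 231 = -231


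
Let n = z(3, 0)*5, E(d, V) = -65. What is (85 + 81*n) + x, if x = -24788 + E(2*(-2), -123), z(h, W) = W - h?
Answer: -25983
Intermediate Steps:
n = -15 (n = (0 - 1*3)*5 = (0 - 3)*5 = -3*5 = -15)
x = -24853 (x = -24788 - 65 = -24853)
(85 + 81*n) + x = (85 + 81*(-15)) - 24853 = (85 - 1215) - 24853 = -1130 - 24853 = -25983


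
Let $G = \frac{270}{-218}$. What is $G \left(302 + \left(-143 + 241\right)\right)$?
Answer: $- \frac{54000}{109} \approx -495.41$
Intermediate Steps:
$G = - \frac{135}{109}$ ($G = 270 \left(- \frac{1}{218}\right) = - \frac{135}{109} \approx -1.2385$)
$G \left(302 + \left(-143 + 241\right)\right) = - \frac{135 \left(302 + \left(-143 + 241\right)\right)}{109} = - \frac{135 \left(302 + 98\right)}{109} = \left(- \frac{135}{109}\right) 400 = - \frac{54000}{109}$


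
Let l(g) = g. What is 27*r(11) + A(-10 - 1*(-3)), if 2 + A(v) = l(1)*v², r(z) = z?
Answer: 344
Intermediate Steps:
A(v) = -2 + v² (A(v) = -2 + 1*v² = -2 + v²)
27*r(11) + A(-10 - 1*(-3)) = 27*11 + (-2 + (-10 - 1*(-3))²) = 297 + (-2 + (-10 + 3)²) = 297 + (-2 + (-7)²) = 297 + (-2 + 49) = 297 + 47 = 344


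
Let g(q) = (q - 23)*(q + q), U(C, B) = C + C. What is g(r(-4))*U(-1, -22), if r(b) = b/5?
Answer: -1904/25 ≈ -76.160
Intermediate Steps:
U(C, B) = 2*C
r(b) = b/5 (r(b) = b*(⅕) = b/5)
g(q) = 2*q*(-23 + q) (g(q) = (-23 + q)*(2*q) = 2*q*(-23 + q))
g(r(-4))*U(-1, -22) = (2*((⅕)*(-4))*(-23 + (⅕)*(-4)))*(2*(-1)) = (2*(-⅘)*(-23 - ⅘))*(-2) = (2*(-⅘)*(-119/5))*(-2) = (952/25)*(-2) = -1904/25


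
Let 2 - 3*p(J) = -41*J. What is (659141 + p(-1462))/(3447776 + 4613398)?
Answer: 1931/24354 ≈ 0.079289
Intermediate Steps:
p(J) = 2/3 + 41*J/3 (p(J) = 2/3 - (-41)*J/3 = 2/3 + 41*J/3)
(659141 + p(-1462))/(3447776 + 4613398) = (659141 + (2/3 + (41/3)*(-1462)))/(3447776 + 4613398) = (659141 + (2/3 - 59942/3))/8061174 = (659141 - 19980)*(1/8061174) = 639161*(1/8061174) = 1931/24354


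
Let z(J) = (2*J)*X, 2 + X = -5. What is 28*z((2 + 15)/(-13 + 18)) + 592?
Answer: -3704/5 ≈ -740.80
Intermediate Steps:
X = -7 (X = -2 - 5 = -7)
z(J) = -14*J (z(J) = (2*J)*(-7) = -14*J)
28*z((2 + 15)/(-13 + 18)) + 592 = 28*(-14*(2 + 15)/(-13 + 18)) + 592 = 28*(-238/5) + 592 = -6664/5 + 592 = -3704/5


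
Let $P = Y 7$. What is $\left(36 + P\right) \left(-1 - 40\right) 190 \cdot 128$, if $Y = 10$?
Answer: $-105694720$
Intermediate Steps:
$P = 70$ ($P = 10 \cdot 7 = 70$)
$\left(36 + P\right) \left(-1 - 40\right) 190 \cdot 128 = \left(36 + 70\right) \left(-1 - 40\right) 190 \cdot 128 = 106 \left(-41\right) 190 \cdot 128 = \left(-4346\right) 190 \cdot 128 = \left(-825740\right) 128 = -105694720$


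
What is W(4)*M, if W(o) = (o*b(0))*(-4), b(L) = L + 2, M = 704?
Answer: -22528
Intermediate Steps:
b(L) = 2 + L
W(o) = -8*o (W(o) = (o*(2 + 0))*(-4) = (o*2)*(-4) = (2*o)*(-4) = -8*o)
W(4)*M = -8*4*704 = -32*704 = -22528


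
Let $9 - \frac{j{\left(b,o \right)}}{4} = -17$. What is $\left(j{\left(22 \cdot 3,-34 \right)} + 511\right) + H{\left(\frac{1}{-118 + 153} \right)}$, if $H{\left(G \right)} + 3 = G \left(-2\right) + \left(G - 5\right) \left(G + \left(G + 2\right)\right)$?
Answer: $\frac{737102}{1225} \approx 601.72$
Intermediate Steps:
$j{\left(b,o \right)} = 104$ ($j{\left(b,o \right)} = 36 - -68 = 36 + 68 = 104$)
$H{\left(G \right)} = -3 - 2 G + \left(-5 + G\right) \left(2 + 2 G\right)$ ($H{\left(G \right)} = -3 + \left(G \left(-2\right) + \left(G - 5\right) \left(G + \left(G + 2\right)\right)\right) = -3 - \left(2 G - \left(-5 + G\right) \left(G + \left(2 + G\right)\right)\right) = -3 - \left(2 G - \left(-5 + G\right) \left(2 + 2 G\right)\right) = -3 - 2 G + \left(-5 + G\right) \left(2 + 2 G\right)$)
$\left(j{\left(22 \cdot 3,-34 \right)} + 511\right) + H{\left(\frac{1}{-118 + 153} \right)} = \left(104 + 511\right) - \left(13 - \frac{2}{\left(-118 + 153\right)^{2}} + \frac{10}{-118 + 153}\right) = 615 - \left(13 - \frac{2}{1225} + \frac{2}{7}\right) = 615 - \left(\frac{93}{7} - \frac{2}{1225}\right) = 615 - \frac{16273}{1225} = \frac{737102}{1225}$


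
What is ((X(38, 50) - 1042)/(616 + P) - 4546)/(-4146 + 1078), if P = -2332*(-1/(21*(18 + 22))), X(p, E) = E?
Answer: 295464599/199332562 ≈ 1.4823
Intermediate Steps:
P = 583/210 (P = -2332/((-21*40)) = -2332/(-840) = -2332*(-1/840) = 583/210 ≈ 2.7762)
((X(38, 50) - 1042)/(616 + P) - 4546)/(-4146 + 1078) = ((50 - 1042)/(616 + 583/210) - 4546)/(-4146 + 1078) = (-992/129943/210 - 4546)/(-3068) = (-992*210/129943 - 4546)*(-1/3068) = (-208320/129943 - 4546)*(-1/3068) = -590929198/129943*(-1/3068) = 295464599/199332562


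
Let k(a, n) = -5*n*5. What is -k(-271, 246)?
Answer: 6150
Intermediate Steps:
k(a, n) = -25*n
-k(-271, 246) = -(-25)*246 = -1*(-6150) = 6150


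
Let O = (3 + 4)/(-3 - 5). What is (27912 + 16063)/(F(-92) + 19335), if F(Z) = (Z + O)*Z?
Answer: 87950/55759 ≈ 1.5773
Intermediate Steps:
O = -7/8 (O = 7/(-8) = 7*(-⅛) = -7/8 ≈ -0.87500)
F(Z) = Z*(-7/8 + Z) (F(Z) = (Z - 7/8)*Z = (-7/8 + Z)*Z = Z*(-7/8 + Z))
(27912 + 16063)/(F(-92) + 19335) = (27912 + 16063)/((⅛)*(-92)*(-7 + 8*(-92)) + 19335) = 43975/((⅛)*(-92)*(-7 - 736) + 19335) = 43975/((⅛)*(-92)*(-743) + 19335) = 43975/(17089/2 + 19335) = 43975/(55759/2) = 43975*(2/55759) = 87950/55759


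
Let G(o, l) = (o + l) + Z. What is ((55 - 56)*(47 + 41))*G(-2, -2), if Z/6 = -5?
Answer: 2992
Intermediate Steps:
Z = -30 (Z = 6*(-5) = -30)
G(o, l) = -30 + l + o (G(o, l) = (o + l) - 30 = (l + o) - 30 = -30 + l + o)
((55 - 56)*(47 + 41))*G(-2, -2) = ((55 - 56)*(47 + 41))*(-30 - 2 - 2) = -1*88*(-34) = -88*(-34) = 2992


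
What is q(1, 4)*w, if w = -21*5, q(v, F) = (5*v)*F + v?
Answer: -2205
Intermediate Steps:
q(v, F) = v + 5*F*v (q(v, F) = 5*F*v + v = v + 5*F*v)
w = -105
q(1, 4)*w = (1*(1 + 5*4))*(-105) = (1*(1 + 20))*(-105) = (1*21)*(-105) = 21*(-105) = -2205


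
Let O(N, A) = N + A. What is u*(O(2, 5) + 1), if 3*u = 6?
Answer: 16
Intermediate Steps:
u = 2 (u = (⅓)*6 = 2)
O(N, A) = A + N
u*(O(2, 5) + 1) = 2*((5 + 2) + 1) = 2*(7 + 1) = 2*8 = 16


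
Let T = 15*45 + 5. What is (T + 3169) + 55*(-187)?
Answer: -6436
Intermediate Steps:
T = 680 (T = 675 + 5 = 680)
(T + 3169) + 55*(-187) = (680 + 3169) + 55*(-187) = 3849 - 10285 = -6436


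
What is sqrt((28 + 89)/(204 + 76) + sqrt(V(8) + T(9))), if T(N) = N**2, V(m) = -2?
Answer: sqrt(8190 + 19600*sqrt(79))/140 ≈ 3.0506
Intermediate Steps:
sqrt((28 + 89)/(204 + 76) + sqrt(V(8) + T(9))) = sqrt((28 + 89)/(204 + 76) + sqrt(-2 + 9**2)) = sqrt(117/280 + sqrt(-2 + 81)) = sqrt(117*(1/280) + sqrt(79)) = sqrt(117/280 + sqrt(79))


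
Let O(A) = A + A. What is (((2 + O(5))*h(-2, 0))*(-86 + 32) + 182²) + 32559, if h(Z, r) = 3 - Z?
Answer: 62443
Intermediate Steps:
O(A) = 2*A
(((2 + O(5))*h(-2, 0))*(-86 + 32) + 182²) + 32559 = (((2 + 2*5)*(3 - 1*(-2)))*(-86 + 32) + 182²) + 32559 = (((2 + 10)*(3 + 2))*(-54) + 33124) + 32559 = ((12*5)*(-54) + 33124) + 32559 = (60*(-54) + 33124) + 32559 = (-3240 + 33124) + 32559 = 29884 + 32559 = 62443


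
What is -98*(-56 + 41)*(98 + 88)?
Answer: 273420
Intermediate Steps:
-98*(-56 + 41)*(98 + 88) = -(-1470)*186 = -98*(-2790) = 273420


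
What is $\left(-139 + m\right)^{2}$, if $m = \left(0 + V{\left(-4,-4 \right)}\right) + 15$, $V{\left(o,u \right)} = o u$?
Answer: $11664$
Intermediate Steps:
$m = 31$ ($m = \left(0 - -16\right) + 15 = \left(0 + 16\right) + 15 = 16 + 15 = 31$)
$\left(-139 + m\right)^{2} = \left(-139 + 31\right)^{2} = \left(-108\right)^{2} = 11664$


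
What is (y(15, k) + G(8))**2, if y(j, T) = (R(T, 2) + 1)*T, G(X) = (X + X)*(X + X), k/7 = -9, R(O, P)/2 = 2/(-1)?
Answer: 198025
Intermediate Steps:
R(O, P) = -4 (R(O, P) = 2*(2/(-1)) = 2*(2*(-1)) = 2*(-2) = -4)
k = -63 (k = 7*(-9) = -63)
G(X) = 4*X**2 (G(X) = (2*X)*(2*X) = 4*X**2)
y(j, T) = -3*T (y(j, T) = (-4 + 1)*T = -3*T)
(y(15, k) + G(8))**2 = (-3*(-63) + 4*8**2)**2 = (189 + 4*64)**2 = (189 + 256)**2 = 445**2 = 198025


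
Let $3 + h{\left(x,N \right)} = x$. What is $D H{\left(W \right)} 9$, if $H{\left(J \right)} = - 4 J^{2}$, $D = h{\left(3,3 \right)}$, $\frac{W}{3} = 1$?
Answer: $0$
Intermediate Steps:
$h{\left(x,N \right)} = -3 + x$
$W = 3$ ($W = 3 \cdot 1 = 3$)
$D = 0$ ($D = -3 + 3 = 0$)
$D H{\left(W \right)} 9 = 0 \left(- 4 \cdot 3^{2}\right) 9 = 0 \left(\left(-4\right) 9\right) 9 = 0 \left(-36\right) 9 = 0 \cdot 9 = 0$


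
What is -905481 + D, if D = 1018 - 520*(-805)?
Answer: -485863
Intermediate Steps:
D = 419618 (D = 1018 + 418600 = 419618)
-905481 + D = -905481 + 419618 = -485863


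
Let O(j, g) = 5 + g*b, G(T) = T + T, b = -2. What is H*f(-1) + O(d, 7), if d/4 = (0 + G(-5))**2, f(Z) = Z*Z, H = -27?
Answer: -36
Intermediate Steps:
G(T) = 2*T
f(Z) = Z**2
d = 400 (d = 4*(0 + 2*(-5))**2 = 4*(0 - 10)**2 = 4*(-10)**2 = 4*100 = 400)
O(j, g) = 5 - 2*g (O(j, g) = 5 + g*(-2) = 5 - 2*g)
H*f(-1) + O(d, 7) = -27*(-1)**2 + (5 - 2*7) = -27*1 + (5 - 14) = -27 - 9 = -36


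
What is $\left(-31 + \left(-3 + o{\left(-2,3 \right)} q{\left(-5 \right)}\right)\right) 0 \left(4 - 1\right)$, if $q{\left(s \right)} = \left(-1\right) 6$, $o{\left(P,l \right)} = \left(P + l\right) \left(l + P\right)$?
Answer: $0$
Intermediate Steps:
$o{\left(P,l \right)} = \left(P + l\right)^{2}$ ($o{\left(P,l \right)} = \left(P + l\right) \left(P + l\right) = \left(P + l\right)^{2}$)
$q{\left(s \right)} = -6$
$\left(-31 + \left(-3 + o{\left(-2,3 \right)} q{\left(-5 \right)}\right)\right) 0 \left(4 - 1\right) = \left(-31 + \left(-3 + \left(-2 + 3\right)^{2} \left(-6\right)\right)\right) 0 \left(4 - 1\right) = \left(-31 + \left(-3 + 1^{2} \left(-6\right)\right)\right) 0 \cdot 3 = \left(-31 + \left(-3 + 1 \left(-6\right)\right)\right) 0 = \left(-31 - 9\right) 0 = \left(-40\right) 0 = 0$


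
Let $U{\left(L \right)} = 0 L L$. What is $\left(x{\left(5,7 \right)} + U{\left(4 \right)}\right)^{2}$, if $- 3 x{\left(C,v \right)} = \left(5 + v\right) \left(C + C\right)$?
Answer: $1600$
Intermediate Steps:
$x{\left(C,v \right)} = - \frac{2 C \left(5 + v\right)}{3}$ ($x{\left(C,v \right)} = - \frac{\left(5 + v\right) \left(C + C\right)}{3} = - \frac{\left(5 + v\right) 2 C}{3} = - \frac{2 C \left(5 + v\right)}{3}$)
$U{\left(L \right)} = 0$ ($U{\left(L \right)} = 0 L = 0$)
$\left(x{\left(5,7 \right)} + U{\left(4 \right)}\right)^{2} = \left(\left(- \frac{2}{3}\right) 5 \left(5 + 7\right) + 0\right)^{2} = \left(\left(- \frac{2}{3}\right) 5 \cdot 12 + 0\right)^{2} = \left(-40 + 0\right)^{2} = \left(-40\right)^{2} = 1600$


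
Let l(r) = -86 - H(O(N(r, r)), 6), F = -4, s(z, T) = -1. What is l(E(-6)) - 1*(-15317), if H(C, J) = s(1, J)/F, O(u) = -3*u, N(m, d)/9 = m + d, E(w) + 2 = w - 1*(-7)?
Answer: 60923/4 ≈ 15231.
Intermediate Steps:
E(w) = 5 + w (E(w) = -2 + (w - 1*(-7)) = -2 + (w + 7) = -2 + (7 + w) = 5 + w)
N(m, d) = 9*d + 9*m (N(m, d) = 9*(m + d) = 9*(d + m) = 9*d + 9*m)
H(C, J) = ¼ (H(C, J) = -1/(-4) = -1*(-¼) = ¼)
l(r) = -345/4 (l(r) = -86 - 1*¼ = -86 - ¼ = -345/4)
l(E(-6)) - 1*(-15317) = -345/4 - 1*(-15317) = -345/4 + 15317 = 60923/4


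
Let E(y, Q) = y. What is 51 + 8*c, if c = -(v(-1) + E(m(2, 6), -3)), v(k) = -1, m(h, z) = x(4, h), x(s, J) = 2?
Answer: 43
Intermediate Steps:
m(h, z) = 2
c = -1 (c = -(-1 + 2) = -1*1 = -1)
51 + 8*c = 51 + 8*(-1) = 51 - 8 = 43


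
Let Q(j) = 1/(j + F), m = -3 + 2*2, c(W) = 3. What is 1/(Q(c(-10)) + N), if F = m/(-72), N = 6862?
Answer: 215/1475402 ≈ 0.00014572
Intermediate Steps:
m = 1 (m = -3 + 4 = 1)
F = -1/72 (F = 1/(-72) = 1*(-1/72) = -1/72 ≈ -0.013889)
Q(j) = 1/(-1/72 + j) (Q(j) = 1/(j - 1/72) = 1/(-1/72 + j))
1/(Q(c(-10)) + N) = 1/(72/(-1 + 72*3) + 6862) = 1/(72/(-1 + 216) + 6862) = 1/(72/215 + 6862) = 1/(1475402/215) = 215/1475402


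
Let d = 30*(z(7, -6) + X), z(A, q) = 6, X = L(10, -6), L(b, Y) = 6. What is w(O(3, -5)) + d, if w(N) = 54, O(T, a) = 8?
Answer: 414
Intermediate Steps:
X = 6
d = 360 (d = 30*(6 + 6) = 30*12 = 360)
w(O(3, -5)) + d = 54 + 360 = 414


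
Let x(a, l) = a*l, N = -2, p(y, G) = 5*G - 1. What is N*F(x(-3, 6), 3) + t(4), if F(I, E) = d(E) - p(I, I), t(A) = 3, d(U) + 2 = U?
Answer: -181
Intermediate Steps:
p(y, G) = -1 + 5*G
d(U) = -2 + U
F(I, E) = -1 + E - 5*I (F(I, E) = (-2 + E) - (-1 + 5*I) = (-2 + E) + (1 - 5*I) = -1 + E - 5*I)
N*F(x(-3, 6), 3) + t(4) = -2*(-1 + 3 - (-15)*6) + 3 = -2*(-1 + 3 - 5*(-18)) + 3 = -2*(-1 + 3 + 90) + 3 = -2*92 + 3 = -184 + 3 = -181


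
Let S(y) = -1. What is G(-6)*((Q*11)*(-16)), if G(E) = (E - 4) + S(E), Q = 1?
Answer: 1936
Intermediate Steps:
G(E) = -5 + E (G(E) = (E - 4) - 1 = (-4 + E) - 1 = -5 + E)
G(-6)*((Q*11)*(-16)) = (-5 - 6)*((1*11)*(-16)) = -121*(-16) = -11*(-176) = 1936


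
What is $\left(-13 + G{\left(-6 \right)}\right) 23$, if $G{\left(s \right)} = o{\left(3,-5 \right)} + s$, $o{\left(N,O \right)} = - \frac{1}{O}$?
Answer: $- \frac{2162}{5} \approx -432.4$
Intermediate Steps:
$G{\left(s \right)} = \frac{1}{5} + s$ ($G{\left(s \right)} = - \frac{1}{-5} + s = \left(-1\right) \left(- \frac{1}{5}\right) + s = \frac{1}{5} + s$)
$\left(-13 + G{\left(-6 \right)}\right) 23 = \left(-13 + \left(\frac{1}{5} - 6\right)\right) 23 = \left(-13 - \frac{29}{5}\right) 23 = \left(- \frac{94}{5}\right) 23 = - \frac{2162}{5}$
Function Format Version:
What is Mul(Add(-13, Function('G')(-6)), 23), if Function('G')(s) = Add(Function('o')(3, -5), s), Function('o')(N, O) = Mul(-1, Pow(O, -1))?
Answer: Rational(-2162, 5) ≈ -432.40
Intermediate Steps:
Function('G')(s) = Add(Rational(1, 5), s) (Function('G')(s) = Add(Mul(-1, Pow(-5, -1)), s) = Add(Mul(-1, Rational(-1, 5)), s) = Add(Rational(1, 5), s))
Mul(Add(-13, Function('G')(-6)), 23) = Mul(Add(-13, Add(Rational(1, 5), -6)), 23) = Mul(Add(-13, Rational(-29, 5)), 23) = Mul(Rational(-94, 5), 23) = Rational(-2162, 5)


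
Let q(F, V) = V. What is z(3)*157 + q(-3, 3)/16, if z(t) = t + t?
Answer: 15075/16 ≈ 942.19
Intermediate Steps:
z(t) = 2*t
z(3)*157 + q(-3, 3)/16 = (2*3)*157 + 3/16 = 6*157 + 3*(1/16) = 942 + 3/16 = 15075/16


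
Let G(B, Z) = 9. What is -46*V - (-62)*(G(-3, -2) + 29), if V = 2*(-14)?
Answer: 3644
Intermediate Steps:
V = -28
-46*V - (-62)*(G(-3, -2) + 29) = -46*(-28) - (-62)*(9 + 29) = 1288 - (-62)*38 = 1288 - 1*(-2356) = 1288 + 2356 = 3644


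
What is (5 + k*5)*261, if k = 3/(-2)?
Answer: -1305/2 ≈ -652.50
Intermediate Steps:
k = -3/2 (k = 3*(-½) = -3/2 ≈ -1.5000)
(5 + k*5)*261 = (5 - 3/2*5)*261 = (5 - 15/2)*261 = -5/2*261 = -1305/2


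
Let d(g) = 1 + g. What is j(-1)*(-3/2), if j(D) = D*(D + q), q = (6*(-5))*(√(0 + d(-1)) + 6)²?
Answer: -3243/2 ≈ -1621.5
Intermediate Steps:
q = -1080 (q = (6*(-5))*(√(0 + (1 - 1)) + 6)² = -30*(√(0 + 0) + 6)² = -30*(√0 + 6)² = -30*(0 + 6)² = -30*6² = -30*36 = -1080)
j(D) = D*(-1080 + D) (j(D) = D*(D - 1080) = D*(-1080 + D))
j(-1)*(-3/2) = (-(-1080 - 1))*(-3/2) = (-1*(-1081))*(-3*½) = 1081*(-3/2) = -3243/2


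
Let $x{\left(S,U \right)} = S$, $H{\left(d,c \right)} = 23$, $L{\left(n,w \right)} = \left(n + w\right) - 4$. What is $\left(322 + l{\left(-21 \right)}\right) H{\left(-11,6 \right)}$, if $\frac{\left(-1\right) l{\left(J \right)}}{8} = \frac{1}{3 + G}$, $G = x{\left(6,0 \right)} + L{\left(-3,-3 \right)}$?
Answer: $7590$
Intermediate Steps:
$L{\left(n,w \right)} = -4 + n + w$ ($L{\left(n,w \right)} = \left(n + w\right) - 4 = -4 + n + w$)
$G = -4$ ($G = 6 - 10 = -4$)
$l{\left(J \right)} = 8$ ($l{\left(J \right)} = - \frac{8}{3 - 4} = - \frac{8}{-1} = \left(-8\right) \left(-1\right) = 8$)
$\left(322 + l{\left(-21 \right)}\right) H{\left(-11,6 \right)} = \left(322 + 8\right) 23 = 330 \cdot 23 = 7590$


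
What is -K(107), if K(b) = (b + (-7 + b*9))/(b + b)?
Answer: -1063/214 ≈ -4.9673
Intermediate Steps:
K(b) = (-7 + 10*b)/(2*b) (K(b) = (b + (-7 + 9*b))/((2*b)) = (-7 + 10*b)*(1/(2*b)) = (-7 + 10*b)/(2*b))
-K(107) = -(5 - 7/2/107) = -(5 - 7/2*1/107) = -(5 - 7/214) = -1*1063/214 = -1063/214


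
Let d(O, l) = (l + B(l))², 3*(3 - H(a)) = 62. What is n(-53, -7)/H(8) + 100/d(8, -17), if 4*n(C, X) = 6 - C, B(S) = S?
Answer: -45853/61268 ≈ -0.74840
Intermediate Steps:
n(C, X) = 3/2 - C/4 (n(C, X) = (6 - C)/4 = 3/2 - C/4)
H(a) = -53/3 (H(a) = 3 - ⅓*62 = 3 - 62/3 = -53/3)
d(O, l) = 4*l² (d(O, l) = (l + l)² = (2*l)² = 4*l²)
n(-53, -7)/H(8) + 100/d(8, -17) = (3/2 - ¼*(-53))/(-53/3) + 100/((4*(-17)²)) = (3/2 + 53/4)*(-3/53) + 100/((4*289)) = (59/4)*(-3/53) + 100/1156 = -177/212 + 100*(1/1156) = -177/212 + 25/289 = -45853/61268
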